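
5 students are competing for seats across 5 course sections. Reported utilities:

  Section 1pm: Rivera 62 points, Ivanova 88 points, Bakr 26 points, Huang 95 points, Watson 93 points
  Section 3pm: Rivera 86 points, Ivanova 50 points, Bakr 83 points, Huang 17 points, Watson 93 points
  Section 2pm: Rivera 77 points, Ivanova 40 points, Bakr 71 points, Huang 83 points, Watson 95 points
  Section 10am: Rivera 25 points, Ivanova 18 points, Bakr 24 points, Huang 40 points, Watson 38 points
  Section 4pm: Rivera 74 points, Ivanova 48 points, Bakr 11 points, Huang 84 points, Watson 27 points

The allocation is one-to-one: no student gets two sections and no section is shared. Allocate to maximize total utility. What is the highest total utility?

Maximum total: 380 points

Optimal: Rivera→Section 4pm (74 points), Ivanova→Section 1pm (88 points), Bakr→Section 3pm (83 points), Huang→Section 10am (40 points), Watson→Section 2pm (95 points) — total 74+88+83+40+95 = 380 points.
Row-greedy (each student in turn takes its best remaining section) gives 367 points, worse by 13.
Swapping Bakr↔Huang (Bakr→Section 10am 24 points, Huang→Section 3pm 17 points) loses 82.
No other one-to-one assignment exceeds 380 points.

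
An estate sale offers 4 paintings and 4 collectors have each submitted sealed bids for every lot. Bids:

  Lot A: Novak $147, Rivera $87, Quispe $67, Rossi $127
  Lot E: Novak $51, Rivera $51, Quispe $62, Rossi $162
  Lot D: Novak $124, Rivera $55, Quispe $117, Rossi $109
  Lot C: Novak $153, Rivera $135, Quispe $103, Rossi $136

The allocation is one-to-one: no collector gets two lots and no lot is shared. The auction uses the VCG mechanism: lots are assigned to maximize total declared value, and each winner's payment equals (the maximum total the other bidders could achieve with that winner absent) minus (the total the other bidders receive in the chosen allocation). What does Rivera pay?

Efficient allocation: Novak→Lot A ($147), Rivera→Lot C ($135), Quispe→Lot D ($117), Rossi→Lot E ($162); total welfare W = $561.
Rivera receives Lot C at value $135, so the others get W − 135 = $426.
Without Rivera: best allocation of the remaining 3 bidders over all 4 lots is Novak→Lot C ($153), Quispe→Lot D ($117), Rossi→Lot E ($162), total $432.
VCG payment = (others' best without Rivera) − (others' welfare with Rivera) = 432 − 426 = $6.

Rivera pays $6.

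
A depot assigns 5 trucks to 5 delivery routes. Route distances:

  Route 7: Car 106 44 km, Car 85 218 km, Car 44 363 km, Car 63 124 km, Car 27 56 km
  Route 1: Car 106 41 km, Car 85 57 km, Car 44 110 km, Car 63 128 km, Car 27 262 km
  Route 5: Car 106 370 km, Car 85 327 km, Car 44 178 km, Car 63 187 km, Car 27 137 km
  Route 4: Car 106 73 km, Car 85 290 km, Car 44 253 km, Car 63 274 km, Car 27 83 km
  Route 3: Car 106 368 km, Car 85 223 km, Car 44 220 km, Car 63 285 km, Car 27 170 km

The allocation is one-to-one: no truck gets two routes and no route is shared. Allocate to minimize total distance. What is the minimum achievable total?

This is the linear assignment problem.
Optimal: Car 106→Route 7 (44 km), Car 85→Route 1 (57 km), Car 44→Route 3 (220 km), Car 63→Route 5 (187 km), Car 27→Route 4 (83 km) — total 44+57+220+187+83 = 591 km.
Min-entry greedy (repeatedly take the single cheapest remaining cell) gives 772 km, worse by 181.
Every other assignment is strictly worse.

Minimum total: 591 km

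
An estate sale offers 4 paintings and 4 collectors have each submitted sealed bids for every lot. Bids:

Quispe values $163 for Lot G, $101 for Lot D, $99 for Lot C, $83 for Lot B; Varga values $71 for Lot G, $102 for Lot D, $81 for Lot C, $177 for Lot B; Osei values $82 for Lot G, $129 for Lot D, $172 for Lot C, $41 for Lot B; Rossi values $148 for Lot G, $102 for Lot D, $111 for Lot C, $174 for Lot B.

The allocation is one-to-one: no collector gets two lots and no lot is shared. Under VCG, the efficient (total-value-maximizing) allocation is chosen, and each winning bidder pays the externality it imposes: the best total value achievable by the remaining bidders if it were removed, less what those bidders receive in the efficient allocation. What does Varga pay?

Varga pays $72.

Efficient allocation: Quispe→Lot G ($163), Varga→Lot B ($177), Osei→Lot C ($172), Rossi→Lot D ($102); total welfare W = $614.
Varga receives Lot B at value $177, so the others get W − 177 = $437.
Without Varga: best allocation of the remaining 3 bidders over all 4 lots is Quispe→Lot G ($163), Osei→Lot C ($172), Rossi→Lot B ($174), total $509.
VCG payment = (others' best without Varga) − (others' welfare with Varga) = 509 − 437 = $72.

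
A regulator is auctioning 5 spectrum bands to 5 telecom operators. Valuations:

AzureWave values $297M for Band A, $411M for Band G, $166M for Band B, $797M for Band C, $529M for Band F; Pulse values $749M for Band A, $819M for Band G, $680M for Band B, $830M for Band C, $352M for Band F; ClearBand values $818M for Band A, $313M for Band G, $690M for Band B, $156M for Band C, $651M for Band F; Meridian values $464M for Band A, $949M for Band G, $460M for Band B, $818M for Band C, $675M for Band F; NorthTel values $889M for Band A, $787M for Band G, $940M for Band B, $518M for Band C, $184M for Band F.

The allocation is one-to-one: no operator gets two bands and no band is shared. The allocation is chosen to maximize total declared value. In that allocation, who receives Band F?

Optimal: AzureWave→Band C ($797M), Pulse→Band A ($749M), ClearBand→Band F ($651M), Meridian→Band G ($949M), NorthTel→Band B ($940M) — total 797+749+651+949+940 = $4086M.
Max-entry greedy (repeatedly take the single best remaining cell) gives $4066M, worse by 20.
Next-best assignment: AzureWave→Band F, Pulse→Band C, ClearBand→Band A, Meridian→Band G, NorthTel→Band B = $4066M.
ClearBand's own top band is Band A ($818M), but forcing ClearBand→Band A and reassigning the rest optimally gives only $4066M — worse by 20.

ClearBand receives Band F.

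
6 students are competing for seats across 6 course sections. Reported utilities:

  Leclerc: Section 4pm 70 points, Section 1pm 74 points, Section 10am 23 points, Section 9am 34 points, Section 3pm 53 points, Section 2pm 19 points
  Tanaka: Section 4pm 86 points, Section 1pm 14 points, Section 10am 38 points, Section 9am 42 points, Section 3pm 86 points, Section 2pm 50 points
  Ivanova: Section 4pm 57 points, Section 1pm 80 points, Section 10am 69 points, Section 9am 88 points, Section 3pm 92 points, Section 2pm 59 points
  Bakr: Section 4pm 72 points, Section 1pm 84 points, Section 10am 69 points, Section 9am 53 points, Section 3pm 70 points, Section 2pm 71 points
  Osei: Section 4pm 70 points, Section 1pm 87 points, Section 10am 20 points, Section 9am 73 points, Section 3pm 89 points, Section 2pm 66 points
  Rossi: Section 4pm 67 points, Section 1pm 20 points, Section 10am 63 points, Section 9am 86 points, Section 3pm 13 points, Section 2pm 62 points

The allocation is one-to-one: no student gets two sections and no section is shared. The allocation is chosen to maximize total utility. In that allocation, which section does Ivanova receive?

Optimal: Leclerc→Section 1pm (74 points), Tanaka→Section 4pm (86 points), Ivanova→Section 10am (69 points), Bakr→Section 2pm (71 points), Osei→Section 3pm (89 points), Rossi→Section 9am (86 points) — total 74+86+69+71+89+86 = 475 points.
Max-entry greedy (repeatedly take the single best remaining cell) gives 445 points, worse by 30.
No other one-to-one assignment exceeds 475 points.
Ivanova's own top section is Section 3pm (92 points), but forcing Ivanova→Section 3pm and reassigning the rest optimally gives only 473 points — worse by 2.

Ivanova receives Section 10am.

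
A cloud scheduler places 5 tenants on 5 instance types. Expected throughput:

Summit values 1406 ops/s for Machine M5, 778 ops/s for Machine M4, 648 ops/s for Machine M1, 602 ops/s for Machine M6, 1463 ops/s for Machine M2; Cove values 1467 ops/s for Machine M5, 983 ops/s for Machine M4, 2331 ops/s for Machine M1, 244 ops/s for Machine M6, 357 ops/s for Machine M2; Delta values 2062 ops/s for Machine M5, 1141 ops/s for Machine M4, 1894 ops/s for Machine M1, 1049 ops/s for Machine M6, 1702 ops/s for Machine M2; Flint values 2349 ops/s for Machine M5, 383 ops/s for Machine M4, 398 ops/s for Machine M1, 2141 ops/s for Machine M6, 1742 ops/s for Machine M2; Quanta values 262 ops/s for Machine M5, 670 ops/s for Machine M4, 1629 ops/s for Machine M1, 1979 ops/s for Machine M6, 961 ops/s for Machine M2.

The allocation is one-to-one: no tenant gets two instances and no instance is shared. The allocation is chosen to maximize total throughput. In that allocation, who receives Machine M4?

This is the linear assignment problem.
Optimal: Summit→Machine M2 (1463 ops/s), Cove→Machine M1 (2331 ops/s), Delta→Machine M4 (1141 ops/s), Flint→Machine M5 (2349 ops/s), Quanta→Machine M6 (1979 ops/s) — total 1463+2331+1141+2349+1979 = 9263 ops/s.
Swapping Flint↔Cove (Flint→Machine M1 398 ops/s, Cove→Machine M5 1467 ops/s) loses 2815.
Delta's own top instance is Machine M5 (2062 ops/s), but forcing Delta→Machine M5 and reassigning the rest optimally gives only 8892 ops/s — worse by 371.

Delta receives Machine M4.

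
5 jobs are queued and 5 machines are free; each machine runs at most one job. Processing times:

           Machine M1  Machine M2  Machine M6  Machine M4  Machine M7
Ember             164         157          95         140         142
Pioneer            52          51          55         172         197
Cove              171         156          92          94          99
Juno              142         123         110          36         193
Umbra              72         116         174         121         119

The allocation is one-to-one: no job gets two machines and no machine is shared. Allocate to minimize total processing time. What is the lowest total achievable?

Min total: 353 min

Optimal: Ember→Machine M6 (95 min), Pioneer→Machine M2 (51 min), Cove→Machine M7 (99 min), Juno→Machine M4 (36 min), Umbra→Machine M1 (72 min) — total 95+51+99+36+72 = 353 min.
Row-greedy (each job in turn takes its cheapest remaining machine) gives 501 min, worse by 148.
Next-best assignment: Ember→Machine M7, Pioneer→Machine M2, Cove→Machine M6, Juno→Machine M4, Umbra→Machine M1 = 393 min.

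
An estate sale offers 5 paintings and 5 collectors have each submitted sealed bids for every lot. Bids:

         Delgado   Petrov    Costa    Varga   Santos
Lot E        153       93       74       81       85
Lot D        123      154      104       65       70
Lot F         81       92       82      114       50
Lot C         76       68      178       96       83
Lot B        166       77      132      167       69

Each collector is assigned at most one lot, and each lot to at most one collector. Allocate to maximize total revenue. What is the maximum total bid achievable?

Optimal: Delgado→Lot E ($153), Petrov→Lot D ($154), Costa→Lot C ($178), Varga→Lot B ($167), Santos→Lot F ($50) — total 153+154+178+167+50 = $702.
No other one-to-one assignment exceeds $702.

Maximum total: $702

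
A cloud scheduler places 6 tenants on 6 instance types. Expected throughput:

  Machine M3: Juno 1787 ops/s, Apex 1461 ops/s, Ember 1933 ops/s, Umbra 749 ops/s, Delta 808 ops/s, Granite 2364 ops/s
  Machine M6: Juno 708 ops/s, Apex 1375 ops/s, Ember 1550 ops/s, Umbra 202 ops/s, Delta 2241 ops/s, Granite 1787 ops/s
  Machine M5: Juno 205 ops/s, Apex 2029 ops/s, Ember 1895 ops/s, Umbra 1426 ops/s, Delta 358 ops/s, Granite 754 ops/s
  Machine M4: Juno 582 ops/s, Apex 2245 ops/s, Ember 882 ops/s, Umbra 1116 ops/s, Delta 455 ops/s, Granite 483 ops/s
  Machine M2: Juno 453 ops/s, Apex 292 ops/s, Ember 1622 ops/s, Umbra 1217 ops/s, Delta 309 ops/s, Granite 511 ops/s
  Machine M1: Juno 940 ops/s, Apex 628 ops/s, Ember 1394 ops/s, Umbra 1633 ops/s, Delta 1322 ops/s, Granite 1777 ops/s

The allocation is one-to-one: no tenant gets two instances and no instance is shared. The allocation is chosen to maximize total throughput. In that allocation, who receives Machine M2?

Optimal: Juno→Machine M3 (1787 ops/s), Apex→Machine M4 (2245 ops/s), Ember→Machine M5 (1895 ops/s), Umbra→Machine M2 (1217 ops/s), Delta→Machine M6 (2241 ops/s), Granite→Machine M1 (1777 ops/s) — total 1787+2245+1895+1217+2241+1777 = 11162 ops/s.
Column-greedy (each instance in turn goes to its best remaining tenant) gives 10312 ops/s, worse by 850.
Next-best assignment: Juno→Machine M3, Apex→Machine M4, Ember→Machine M2, Umbra→Machine M5, Delta→Machine M6, Granite→Machine M1 = 11098 ops/s.
Umbra's own top instance is Machine M1 (1633 ops/s), but forcing Umbra→Machine M1 and reassigning the rest optimally gives only 10831 ops/s — worse by 331.

Umbra receives Machine M2.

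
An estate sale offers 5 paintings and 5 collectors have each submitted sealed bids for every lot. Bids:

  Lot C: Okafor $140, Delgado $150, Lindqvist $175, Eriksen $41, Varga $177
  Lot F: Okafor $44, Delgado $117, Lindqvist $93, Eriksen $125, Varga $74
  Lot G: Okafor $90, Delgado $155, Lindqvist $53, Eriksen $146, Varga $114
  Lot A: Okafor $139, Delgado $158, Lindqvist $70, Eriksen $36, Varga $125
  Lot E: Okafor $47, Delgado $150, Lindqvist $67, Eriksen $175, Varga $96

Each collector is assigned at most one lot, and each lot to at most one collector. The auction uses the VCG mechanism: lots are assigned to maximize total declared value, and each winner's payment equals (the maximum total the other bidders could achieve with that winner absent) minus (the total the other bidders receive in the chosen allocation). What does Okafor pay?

Efficient allocation: Okafor→Lot A ($139), Delgado→Lot G ($155), Lindqvist→Lot F ($93), Eriksen→Lot E ($175), Varga→Lot C ($177); total welfare W = $739.
Okafor receives Lot A at value $139, so the others get W − 139 = $600.
Without Okafor: best allocation of the remaining 4 bidders over all 5 lots is Delgado→Lot G ($155), Lindqvist→Lot C ($175), Eriksen→Lot E ($175), Varga→Lot A ($125), total $630.
VCG payment = (others' best without Okafor) − (others' welfare with Okafor) = 630 − 600 = $30.

Okafor pays $30.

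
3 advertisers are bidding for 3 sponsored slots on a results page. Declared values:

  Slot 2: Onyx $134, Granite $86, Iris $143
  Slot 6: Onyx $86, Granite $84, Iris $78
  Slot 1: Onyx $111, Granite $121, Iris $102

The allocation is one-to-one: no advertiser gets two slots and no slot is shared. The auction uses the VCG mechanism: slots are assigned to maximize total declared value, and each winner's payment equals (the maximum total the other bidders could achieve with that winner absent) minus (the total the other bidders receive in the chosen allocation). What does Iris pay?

Efficient allocation: Onyx→Slot 6 ($86), Granite→Slot 1 ($121), Iris→Slot 2 ($143); total welfare W = $350.
Iris receives Slot 2 at value $143, so the others get W − 143 = $207.
Without Iris: best allocation of the remaining 2 bidders over all 3 slots is Onyx→Slot 2 ($134), Granite→Slot 1 ($121), total $255.
VCG payment = (others' best without Iris) − (others' welfare with Iris) = 255 − 207 = $48.

Iris pays $48.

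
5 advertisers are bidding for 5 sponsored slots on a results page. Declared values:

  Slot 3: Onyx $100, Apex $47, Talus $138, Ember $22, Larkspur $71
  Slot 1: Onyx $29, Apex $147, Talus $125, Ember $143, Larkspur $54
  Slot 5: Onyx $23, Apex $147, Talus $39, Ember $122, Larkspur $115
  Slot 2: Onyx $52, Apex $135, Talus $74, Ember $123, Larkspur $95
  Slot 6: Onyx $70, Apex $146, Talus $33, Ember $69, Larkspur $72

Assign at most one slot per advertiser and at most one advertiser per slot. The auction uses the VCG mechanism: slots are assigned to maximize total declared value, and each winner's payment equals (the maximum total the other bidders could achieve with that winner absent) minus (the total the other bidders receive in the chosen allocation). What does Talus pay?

Talus pays $20.

Efficient allocation: Onyx→Slot 3 ($100), Apex→Slot 6 ($146), Talus→Slot 1 ($125), Ember→Slot 2 ($123), Larkspur→Slot 5 ($115); total welfare W = $609.
Talus receives Slot 1 at value $125, so the others get W − 125 = $484.
Without Talus: best allocation of the remaining 4 bidders over all 5 slots is Onyx→Slot 3 ($100), Apex→Slot 6 ($146), Ember→Slot 1 ($143), Larkspur→Slot 5 ($115), total $504.
VCG payment = (others' best without Talus) − (others' welfare with Talus) = 504 − 484 = $20.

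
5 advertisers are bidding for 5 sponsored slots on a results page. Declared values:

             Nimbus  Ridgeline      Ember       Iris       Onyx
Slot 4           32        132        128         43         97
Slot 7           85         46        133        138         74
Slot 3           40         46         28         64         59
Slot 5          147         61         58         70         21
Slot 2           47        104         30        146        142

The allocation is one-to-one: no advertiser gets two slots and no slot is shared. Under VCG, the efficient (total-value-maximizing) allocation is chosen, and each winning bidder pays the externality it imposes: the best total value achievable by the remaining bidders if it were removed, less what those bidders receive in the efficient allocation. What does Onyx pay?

Efficient allocation: Nimbus→Slot 5 ($147), Ridgeline→Slot 4 ($132), Ember→Slot 7 ($133), Iris→Slot 3 ($64), Onyx→Slot 2 ($142); total welfare W = $618.
Onyx receives Slot 2 at value $142, so the others get W − 142 = $476.
Without Onyx: best allocation of the remaining 4 bidders over all 5 slots is Nimbus→Slot 5 ($147), Ridgeline→Slot 4 ($132), Ember→Slot 7 ($133), Iris→Slot 2 ($146), total $558.
VCG payment = (others' best without Onyx) − (others' welfare with Onyx) = 558 − 476 = $82.

Onyx pays $82.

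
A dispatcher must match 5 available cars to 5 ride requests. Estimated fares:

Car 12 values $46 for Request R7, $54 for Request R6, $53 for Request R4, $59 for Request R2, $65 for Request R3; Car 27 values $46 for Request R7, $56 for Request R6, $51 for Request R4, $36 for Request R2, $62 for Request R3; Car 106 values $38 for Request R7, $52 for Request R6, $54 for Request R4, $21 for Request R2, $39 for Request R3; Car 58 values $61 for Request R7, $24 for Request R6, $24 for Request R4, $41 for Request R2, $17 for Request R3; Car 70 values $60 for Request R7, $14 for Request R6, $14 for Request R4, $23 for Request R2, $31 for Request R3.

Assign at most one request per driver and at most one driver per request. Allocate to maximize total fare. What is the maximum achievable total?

Optimal: Car 12→Request R3 ($65), Car 27→Request R6 ($56), Car 106→Request R4 ($54), Car 58→Request R2 ($41), Car 70→Request R7 ($60) — total 65+56+54+41+60 = $276.
Row-greedy (each driver in turn takes its best remaining request) gives $259, worse by 17.
Every other assignment is strictly worse.

Maximum total: $276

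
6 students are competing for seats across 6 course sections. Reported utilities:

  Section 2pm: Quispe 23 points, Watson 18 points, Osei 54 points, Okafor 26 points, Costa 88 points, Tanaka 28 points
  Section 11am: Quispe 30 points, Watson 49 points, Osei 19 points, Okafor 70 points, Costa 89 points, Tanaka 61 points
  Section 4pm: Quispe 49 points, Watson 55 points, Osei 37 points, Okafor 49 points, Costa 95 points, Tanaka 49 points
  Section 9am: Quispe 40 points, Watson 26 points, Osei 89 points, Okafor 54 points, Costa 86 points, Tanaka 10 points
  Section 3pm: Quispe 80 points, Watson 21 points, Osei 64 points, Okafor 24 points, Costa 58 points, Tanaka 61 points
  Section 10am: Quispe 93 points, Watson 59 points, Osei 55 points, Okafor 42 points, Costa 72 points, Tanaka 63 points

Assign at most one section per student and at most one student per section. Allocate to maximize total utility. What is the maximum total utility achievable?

Optimal: Quispe→Section 10am (93 points), Watson→Section 4pm (55 points), Osei→Section 9am (89 points), Okafor→Section 11am (70 points), Costa→Section 2pm (88 points), Tanaka→Section 3pm (61 points) — total 93+55+89+70+88+61 = 456 points.
Swapping Watson↔Costa (Watson→Section 2pm 18 points, Costa→Section 4pm 95 points) loses 30.

Maximum total: 456 points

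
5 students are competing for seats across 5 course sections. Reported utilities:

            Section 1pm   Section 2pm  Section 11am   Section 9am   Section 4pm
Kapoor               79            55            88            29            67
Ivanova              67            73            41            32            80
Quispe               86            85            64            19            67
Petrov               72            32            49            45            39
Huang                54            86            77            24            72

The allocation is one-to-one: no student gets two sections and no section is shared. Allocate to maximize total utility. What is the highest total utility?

Optimal: Kapoor→Section 11am (88 points), Ivanova→Section 4pm (80 points), Quispe→Section 1pm (86 points), Petrov→Section 9am (45 points), Huang→Section 2pm (86 points) — total 88+80+86+45+86 = 385 points.

Maximum total: 385 points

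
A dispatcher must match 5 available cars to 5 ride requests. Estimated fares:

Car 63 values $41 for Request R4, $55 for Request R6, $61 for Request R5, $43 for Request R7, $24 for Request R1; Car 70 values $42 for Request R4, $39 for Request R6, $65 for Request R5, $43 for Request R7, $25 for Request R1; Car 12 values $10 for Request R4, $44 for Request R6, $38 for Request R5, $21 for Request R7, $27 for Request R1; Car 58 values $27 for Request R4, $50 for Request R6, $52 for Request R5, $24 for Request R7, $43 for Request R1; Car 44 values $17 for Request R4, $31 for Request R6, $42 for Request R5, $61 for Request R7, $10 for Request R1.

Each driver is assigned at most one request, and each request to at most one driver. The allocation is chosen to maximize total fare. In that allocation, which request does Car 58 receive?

Car 58 receives Request R1.

Optimal: Car 63→Request R4 ($41), Car 70→Request R5 ($65), Car 12→Request R6 ($44), Car 58→Request R1 ($43), Car 44→Request R7 ($61) — total 41+65+44+43+61 = $254.
Next-best assignment: Car 63→Request R5, Car 70→Request R4, Car 12→Request R6, Car 58→Request R1, Car 44→Request R7 = $251.
Car 58's own top request is Request R5 ($52), but forcing Car 58→Request R5 and reassigning the rest optimally gives only $237 — worse by 17.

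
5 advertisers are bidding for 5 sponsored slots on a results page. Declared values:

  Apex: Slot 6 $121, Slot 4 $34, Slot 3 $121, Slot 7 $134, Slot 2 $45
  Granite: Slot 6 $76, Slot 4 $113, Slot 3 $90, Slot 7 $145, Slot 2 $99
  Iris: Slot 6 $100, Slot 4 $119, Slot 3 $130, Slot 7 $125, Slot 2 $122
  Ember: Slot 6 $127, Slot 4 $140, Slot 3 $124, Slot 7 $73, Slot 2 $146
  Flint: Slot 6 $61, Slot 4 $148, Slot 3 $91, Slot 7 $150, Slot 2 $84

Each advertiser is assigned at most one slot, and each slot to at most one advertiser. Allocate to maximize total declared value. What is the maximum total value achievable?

Optimal: Apex→Slot 6 ($121), Granite→Slot 7 ($145), Iris→Slot 3 ($130), Ember→Slot 2 ($146), Flint→Slot 4 ($148) — total 121+145+130+146+148 = $690.
Max-entry greedy (repeatedly take the single best remaining cell) gives $660, worse by 30.
No other one-to-one assignment exceeds $690.

Maximum total: $690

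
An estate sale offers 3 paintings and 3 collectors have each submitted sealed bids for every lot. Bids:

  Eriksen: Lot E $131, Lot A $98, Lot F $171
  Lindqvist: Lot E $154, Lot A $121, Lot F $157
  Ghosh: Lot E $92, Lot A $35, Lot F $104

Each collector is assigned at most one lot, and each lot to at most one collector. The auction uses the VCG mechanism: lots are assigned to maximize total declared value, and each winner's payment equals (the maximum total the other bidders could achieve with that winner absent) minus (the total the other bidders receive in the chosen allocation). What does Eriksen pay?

Efficient allocation: Eriksen→Lot F ($171), Lindqvist→Lot A ($121), Ghosh→Lot E ($92); total welfare W = $384.
Eriksen receives Lot F at value $171, so the others get W − 171 = $213.
Without Eriksen: best allocation of the remaining 2 bidders over all 3 lots is Lindqvist→Lot E ($154), Ghosh→Lot F ($104), total $258.
VCG payment = (others' best without Eriksen) − (others' welfare with Eriksen) = 258 − 213 = $45.

Eriksen pays $45.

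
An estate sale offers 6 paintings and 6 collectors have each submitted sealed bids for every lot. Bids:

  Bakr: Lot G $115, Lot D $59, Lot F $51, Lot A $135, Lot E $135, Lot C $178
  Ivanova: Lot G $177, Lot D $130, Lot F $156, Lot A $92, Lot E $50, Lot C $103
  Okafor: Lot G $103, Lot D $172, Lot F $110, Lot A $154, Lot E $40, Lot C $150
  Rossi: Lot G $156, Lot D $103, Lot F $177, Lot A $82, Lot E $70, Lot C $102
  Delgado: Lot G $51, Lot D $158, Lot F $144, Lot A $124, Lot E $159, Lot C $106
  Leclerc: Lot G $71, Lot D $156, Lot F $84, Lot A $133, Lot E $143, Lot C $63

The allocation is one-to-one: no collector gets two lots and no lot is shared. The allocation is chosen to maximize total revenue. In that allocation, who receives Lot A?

Optimal: Bakr→Lot C ($178), Ivanova→Lot G ($177), Okafor→Lot A ($154), Rossi→Lot F ($177), Delgado→Lot E ($159), Leclerc→Lot D ($156) — total 178+177+154+177+159+156 = $1001.
Max-entry greedy (repeatedly take the single best remaining cell) gives $996, worse by 5.
Next-best assignment: Bakr→Lot C, Ivanova→Lot G, Okafor→Lot D, Rossi→Lot F, Delgado→Lot E, Leclerc→Lot A = $996.
Okafor's own top lot is Lot D ($172), but forcing Okafor→Lot D and reassigning the rest optimally gives only $996 — worse by 5.

Okafor receives Lot A.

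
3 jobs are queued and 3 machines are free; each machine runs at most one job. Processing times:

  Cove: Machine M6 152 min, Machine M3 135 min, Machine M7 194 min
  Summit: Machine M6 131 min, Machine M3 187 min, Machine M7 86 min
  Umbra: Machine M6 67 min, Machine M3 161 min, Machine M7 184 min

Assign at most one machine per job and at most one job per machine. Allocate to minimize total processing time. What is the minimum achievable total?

Minimum total: 288 min

Optimal: Cove→Machine M3 (135 min), Summit→Machine M7 (86 min), Umbra→Machine M6 (67 min) — total 135+86+67 = 288 min.
Next-best assignment: Cove→Machine M6, Summit→Machine M7, Umbra→Machine M3 = 399 min.
Swapping Cove↔Umbra (Cove→Machine M6 152 min, Umbra→Machine M3 161 min) adds 111.
No other one-to-one assignment undercuts 288 min.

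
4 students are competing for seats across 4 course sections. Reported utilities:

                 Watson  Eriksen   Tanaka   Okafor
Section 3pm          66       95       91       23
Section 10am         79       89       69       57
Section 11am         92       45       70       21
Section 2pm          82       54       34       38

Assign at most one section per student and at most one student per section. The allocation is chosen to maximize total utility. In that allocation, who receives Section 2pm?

Optimal: Watson→Section 11am (92 points), Eriksen→Section 10am (89 points), Tanaka→Section 3pm (91 points), Okafor→Section 2pm (38 points) — total 92+89+91+38 = 310 points.
Next-best assignment: Watson→Section 2pm, Eriksen→Section 3pm, Tanaka→Section 11am, Okafor→Section 10am = 304 points.
Swapping Eriksen↔Okafor (Eriksen→Section 2pm 54 points, Okafor→Section 10am 57 points) loses 16.
Okafor's own top section is Section 10am (57 points), but forcing Okafor→Section 10am and reassigning the rest optimally gives only 304 points — worse by 6.

Okafor receives Section 2pm.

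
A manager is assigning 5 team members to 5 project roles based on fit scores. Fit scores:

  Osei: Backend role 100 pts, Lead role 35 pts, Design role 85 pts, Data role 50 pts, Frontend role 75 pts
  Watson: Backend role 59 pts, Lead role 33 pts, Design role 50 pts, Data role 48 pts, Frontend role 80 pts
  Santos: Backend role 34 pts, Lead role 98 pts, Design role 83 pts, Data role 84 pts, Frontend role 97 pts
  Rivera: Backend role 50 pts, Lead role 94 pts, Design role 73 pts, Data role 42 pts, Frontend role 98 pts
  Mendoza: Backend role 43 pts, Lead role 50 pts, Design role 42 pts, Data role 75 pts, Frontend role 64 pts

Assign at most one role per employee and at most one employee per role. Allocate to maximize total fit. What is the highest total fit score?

Treat this as an assignment problem: match each employee to one role.
Optimal: Osei→Backend role (100 pts), Watson→Frontend role (80 pts), Santos→Design role (83 pts), Rivera→Lead role (94 pts), Mendoza→Data role (75 pts) — total 100+80+83+94+75 = 432 pts.
Row-greedy (each employee in turn takes its best remaining role) gives 426 pts, worse by 6.

Maximum total: 432 pts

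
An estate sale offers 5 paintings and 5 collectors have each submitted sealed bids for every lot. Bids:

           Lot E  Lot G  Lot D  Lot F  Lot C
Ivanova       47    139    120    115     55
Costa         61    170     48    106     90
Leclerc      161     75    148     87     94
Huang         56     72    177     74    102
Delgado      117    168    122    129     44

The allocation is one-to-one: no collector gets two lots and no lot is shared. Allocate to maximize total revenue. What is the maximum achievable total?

Maximum total: $711

Treat this as an assignment problem: match each collector to one lot.
Optimal: Ivanova→Lot F ($115), Costa→Lot C ($90), Leclerc→Lot E ($161), Huang→Lot D ($177), Delgado→Lot G ($168) — total 115+90+161+177+168 = $711.
Max-entry greedy (repeatedly take the single best remaining cell) gives $692, worse by 19.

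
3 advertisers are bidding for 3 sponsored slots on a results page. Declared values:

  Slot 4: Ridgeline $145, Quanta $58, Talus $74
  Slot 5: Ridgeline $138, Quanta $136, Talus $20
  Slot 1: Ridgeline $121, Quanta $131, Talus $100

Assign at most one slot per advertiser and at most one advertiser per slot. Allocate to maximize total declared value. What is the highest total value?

Optimal: Ridgeline→Slot 4 ($145), Quanta→Slot 5 ($136), Talus→Slot 1 ($100) — total 145+136+100 = $381.
Checked against all permutations: $381 is optimal.

Max total: $381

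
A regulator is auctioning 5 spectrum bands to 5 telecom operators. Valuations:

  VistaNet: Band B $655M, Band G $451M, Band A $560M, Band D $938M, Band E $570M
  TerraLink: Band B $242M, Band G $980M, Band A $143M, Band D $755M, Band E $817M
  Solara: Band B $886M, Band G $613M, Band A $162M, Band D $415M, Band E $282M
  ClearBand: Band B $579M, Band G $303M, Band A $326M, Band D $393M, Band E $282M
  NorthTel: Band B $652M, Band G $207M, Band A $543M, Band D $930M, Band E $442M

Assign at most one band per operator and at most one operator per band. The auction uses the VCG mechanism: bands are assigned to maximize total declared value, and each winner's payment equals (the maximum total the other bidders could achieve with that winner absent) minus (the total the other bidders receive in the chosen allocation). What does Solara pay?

Efficient allocation: VistaNet→Band E ($570M), TerraLink→Band G ($980M), Solara→Band B ($886M), ClearBand→Band A ($326M), NorthTel→Band D ($930M); total welfare W = $3692M.
Solara receives Band B at value $886M, so the others get W − 886 = $2806M.
Without Solara: best allocation of the remaining 4 bidders over all 5 bands is VistaNet→Band E ($570M), TerraLink→Band G ($980M), ClearBand→Band B ($579M), NorthTel→Band D ($930M), total $3059M.
VCG payment = (others' best without Solara) − (others' welfare with Solara) = 3059 − 2806 = $253M.

Solara pays $253M.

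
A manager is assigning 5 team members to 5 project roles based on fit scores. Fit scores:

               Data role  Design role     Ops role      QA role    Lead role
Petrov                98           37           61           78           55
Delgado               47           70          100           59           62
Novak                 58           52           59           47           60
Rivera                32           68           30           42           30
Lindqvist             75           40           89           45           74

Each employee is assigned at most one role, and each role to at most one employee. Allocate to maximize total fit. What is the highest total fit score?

Maximum total: 387 pts

Optimal: Petrov→Data role (98 pts), Delgado→Ops role (100 pts), Novak→QA role (47 pts), Rivera→Design role (68 pts), Lindqvist→Lead role (74 pts) — total 98+100+47+68+74 = 387 pts.
Row-greedy (each employee in turn takes its best remaining role) gives 371 pts, worse by 16.
Next-best assignment: Petrov→QA role, Delgado→Ops role, Novak→Lead role, Rivera→Design role, Lindqvist→Data role = 381 pts.
Swapping Petrov↔Rivera (Petrov→Design role 37 pts, Rivera→Data role 32 pts) loses 97.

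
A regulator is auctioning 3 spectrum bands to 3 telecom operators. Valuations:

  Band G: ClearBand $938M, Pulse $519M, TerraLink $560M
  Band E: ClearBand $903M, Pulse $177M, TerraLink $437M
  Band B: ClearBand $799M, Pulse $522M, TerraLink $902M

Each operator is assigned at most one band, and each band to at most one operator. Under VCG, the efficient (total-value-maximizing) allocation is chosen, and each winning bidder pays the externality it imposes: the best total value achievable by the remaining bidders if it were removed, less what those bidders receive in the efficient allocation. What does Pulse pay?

Efficient allocation: ClearBand→Band E ($903M), Pulse→Band G ($519M), TerraLink→Band B ($902M); total welfare W = $2324M.
Pulse receives Band G at value $519M, so the others get W − 519 = $1805M.
Without Pulse: best allocation of the remaining 2 bidders over all 3 bands is ClearBand→Band G ($938M), TerraLink→Band B ($902M), total $1840M.
VCG payment = (others' best without Pulse) − (others' welfare with Pulse) = 1840 − 1805 = $35M.

Pulse pays $35M.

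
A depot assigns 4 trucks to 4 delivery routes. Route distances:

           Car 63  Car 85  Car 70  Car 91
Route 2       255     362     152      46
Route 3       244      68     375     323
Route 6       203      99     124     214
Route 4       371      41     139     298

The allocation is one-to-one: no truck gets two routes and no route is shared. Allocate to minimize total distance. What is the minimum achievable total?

Optimal: Car 63→Route 3 (244 km), Car 85→Route 4 (41 km), Car 70→Route 6 (124 km), Car 91→Route 2 (46 km) — total 244+41+124+46 = 455 km.
Column-greedy (each route in turn goes to its cheapest remaining truck) gives 609 km, worse by 154.
Next-best assignment: Car 63→Route 6, Car 85→Route 3, Car 70→Route 4, Car 91→Route 2 = 456 km.
Swapping Car 70↔Car 85 (Car 70→Route 4 139 km, Car 85→Route 6 99 km) adds 73.
Every other assignment is strictly worse.

Min total: 455 km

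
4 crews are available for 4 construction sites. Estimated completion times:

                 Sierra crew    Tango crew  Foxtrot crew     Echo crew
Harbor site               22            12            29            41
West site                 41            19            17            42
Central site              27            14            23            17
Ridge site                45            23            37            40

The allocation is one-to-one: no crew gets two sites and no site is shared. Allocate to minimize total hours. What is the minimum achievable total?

Min total: 79 hours

Optimal: Sierra crew→Harbor site (22 hours), Tango crew→Ridge site (23 hours), Foxtrot crew→West site (17 hours), Echo crew→Central site (17 hours) — total 22+23+17+17 = 79 hours.
Column-greedy (each site in turn goes to its cheapest remaining crew) gives 91 hours, worse by 12.
Next-best assignment: Sierra crew→Ridge site, Tango crew→Harbor site, Foxtrot crew→West site, Echo crew→Central site = 91 hours.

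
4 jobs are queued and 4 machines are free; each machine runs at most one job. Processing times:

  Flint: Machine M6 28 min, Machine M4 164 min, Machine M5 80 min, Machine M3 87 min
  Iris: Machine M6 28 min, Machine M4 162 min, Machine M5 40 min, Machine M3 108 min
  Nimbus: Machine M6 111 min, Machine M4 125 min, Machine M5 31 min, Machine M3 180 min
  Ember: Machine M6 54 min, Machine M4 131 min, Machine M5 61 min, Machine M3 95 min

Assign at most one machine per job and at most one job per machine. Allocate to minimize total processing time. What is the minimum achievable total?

This is the linear assignment problem.
Optimal: Flint→Machine M3 (87 min), Iris→Machine M6 (28 min), Nimbus→Machine M5 (31 min), Ember→Machine M4 (131 min) — total 87+28+31+131 = 277 min.
Row-greedy (each job in turn takes its cheapest remaining machine) gives 288 min, worse by 11.

Minimum total: 277 min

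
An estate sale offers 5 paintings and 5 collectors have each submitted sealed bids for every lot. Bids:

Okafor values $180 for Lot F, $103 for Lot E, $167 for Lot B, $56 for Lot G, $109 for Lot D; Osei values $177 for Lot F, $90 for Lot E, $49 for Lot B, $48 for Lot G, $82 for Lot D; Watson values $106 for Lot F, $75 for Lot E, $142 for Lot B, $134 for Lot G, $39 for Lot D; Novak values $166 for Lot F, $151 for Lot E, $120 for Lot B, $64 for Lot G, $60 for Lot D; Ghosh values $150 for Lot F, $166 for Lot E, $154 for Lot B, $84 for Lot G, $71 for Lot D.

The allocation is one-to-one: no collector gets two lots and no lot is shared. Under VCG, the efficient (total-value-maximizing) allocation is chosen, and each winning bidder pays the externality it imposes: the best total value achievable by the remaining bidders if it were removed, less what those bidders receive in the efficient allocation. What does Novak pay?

Efficient allocation: Okafor→Lot D ($109), Osei→Lot F ($177), Watson→Lot G ($134), Novak→Lot E ($151), Ghosh→Lot B ($154); total welfare W = $725.
Novak receives Lot E at value $151, so the others get W − 151 = $574.
Without Novak: best allocation of the remaining 4 bidders over all 5 lots is Okafor→Lot B ($167), Osei→Lot F ($177), Watson→Lot G ($134), Ghosh→Lot E ($166), total $644.
VCG payment = (others' best without Novak) − (others' welfare with Novak) = 644 − 574 = $70.

Novak pays $70.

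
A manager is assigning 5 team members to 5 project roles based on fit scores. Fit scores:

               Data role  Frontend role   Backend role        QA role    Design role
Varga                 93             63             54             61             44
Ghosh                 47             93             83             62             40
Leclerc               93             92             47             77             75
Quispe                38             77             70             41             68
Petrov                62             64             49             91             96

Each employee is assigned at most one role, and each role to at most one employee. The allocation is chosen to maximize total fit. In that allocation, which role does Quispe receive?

Optimal: Varga→Data role (93 pts), Ghosh→Frontend role (93 pts), Leclerc→QA role (77 pts), Quispe→Backend role (70 pts), Petrov→Design role (96 pts) — total 93+93+77+70+96 = 429 pts.
Column-greedy (each role in turn goes to its best remaining employee) gives 422 pts, worse by 7.
Quispe's own top role is Frontend role (77 pts), but forcing Quispe→Frontend role and reassigning the rest optimally gives only 426 pts — worse by 3.

Quispe receives Backend role.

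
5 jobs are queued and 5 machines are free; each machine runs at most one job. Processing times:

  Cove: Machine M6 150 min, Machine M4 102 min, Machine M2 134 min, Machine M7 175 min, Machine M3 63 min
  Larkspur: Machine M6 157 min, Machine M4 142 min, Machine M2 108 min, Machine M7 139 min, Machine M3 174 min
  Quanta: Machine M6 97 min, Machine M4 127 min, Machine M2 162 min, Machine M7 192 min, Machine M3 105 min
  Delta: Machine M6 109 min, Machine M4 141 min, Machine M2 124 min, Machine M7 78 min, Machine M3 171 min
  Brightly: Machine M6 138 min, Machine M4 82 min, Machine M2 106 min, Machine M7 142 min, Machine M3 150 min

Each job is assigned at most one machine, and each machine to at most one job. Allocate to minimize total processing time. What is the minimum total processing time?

This is a one-to-one assignment (minimum-cost bipartite matching).
Optimal: Cove→Machine M3 (63 min), Larkspur→Machine M2 (108 min), Quanta→Machine M6 (97 min), Delta→Machine M7 (78 min), Brightly→Machine M4 (82 min) — total 63+108+97+78+82 = 428 min.
No other one-to-one assignment undercuts 428 min.

Min total: 428 min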